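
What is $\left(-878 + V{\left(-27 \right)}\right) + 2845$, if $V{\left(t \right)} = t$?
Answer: $1940$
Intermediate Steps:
$\left(-878 + V{\left(-27 \right)}\right) + 2845 = \left(-878 - 27\right) + 2845 = -905 + 2845 = 1940$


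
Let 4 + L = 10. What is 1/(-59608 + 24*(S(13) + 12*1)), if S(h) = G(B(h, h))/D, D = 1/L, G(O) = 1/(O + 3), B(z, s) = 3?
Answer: -1/59296 ≈ -1.6865e-5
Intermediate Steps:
L = 6 (L = -4 + 10 = 6)
G(O) = 1/(3 + O)
D = ⅙ (D = 1/6 = ⅙ ≈ 0.16667)
S(h) = 1 (S(h) = 1/((3 + 3)*(⅙)) = 6/6 = (⅙)*6 = 1)
1/(-59608 + 24*(S(13) + 12*1)) = 1/(-59608 + 24*(1 + 12*1)) = 1/(-59608 + 24*(1 + 12)) = 1/(-59608 + 24*13) = 1/(-59608 + 312) = 1/(-59296) = -1/59296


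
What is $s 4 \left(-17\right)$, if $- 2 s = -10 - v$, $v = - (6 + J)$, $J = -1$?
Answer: $-170$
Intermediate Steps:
$v = -5$ ($v = - (6 - 1) = \left(-1\right) 5 = -5$)
$s = \frac{5}{2}$ ($s = - \frac{-10 - -5}{2} = - \frac{-10 + 5}{2} = \left(- \frac{1}{2}\right) \left(-5\right) = \frac{5}{2} \approx 2.5$)
$s 4 \left(-17\right) = \frac{5}{2} \cdot 4 \left(-17\right) = 10 \left(-17\right) = -170$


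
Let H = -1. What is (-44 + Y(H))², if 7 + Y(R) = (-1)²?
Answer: 2500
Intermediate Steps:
Y(R) = -6 (Y(R) = -7 + (-1)² = -7 + 1 = -6)
(-44 + Y(H))² = (-44 - 6)² = (-50)² = 2500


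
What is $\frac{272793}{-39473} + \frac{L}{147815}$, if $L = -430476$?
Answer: $- \frac{57315076443}{5834701495} \approx -9.8231$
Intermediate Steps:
$\frac{272793}{-39473} + \frac{L}{147815} = \frac{272793}{-39473} - \frac{430476}{147815} = 272793 \left(- \frac{1}{39473}\right) - \frac{430476}{147815} = - \frac{272793}{39473} - \frac{430476}{147815} = - \frac{57315076443}{5834701495}$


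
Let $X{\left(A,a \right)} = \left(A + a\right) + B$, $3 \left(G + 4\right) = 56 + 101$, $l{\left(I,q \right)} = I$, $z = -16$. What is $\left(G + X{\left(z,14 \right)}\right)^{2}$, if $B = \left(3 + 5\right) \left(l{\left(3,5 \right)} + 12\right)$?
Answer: $\frac{249001}{9} \approx 27667.0$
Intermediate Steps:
$B = 120$ ($B = \left(3 + 5\right) \left(3 + 12\right) = 8 \cdot 15 = 120$)
$G = \frac{145}{3}$ ($G = -4 + \frac{56 + 101}{3} = -4 + \frac{1}{3} \cdot 157 = -4 + \frac{157}{3} = \frac{145}{3} \approx 48.333$)
$X{\left(A,a \right)} = 120 + A + a$ ($X{\left(A,a \right)} = \left(A + a\right) + 120 = 120 + A + a$)
$\left(G + X{\left(z,14 \right)}\right)^{2} = \left(\frac{145}{3} + \left(120 - 16 + 14\right)\right)^{2} = \left(\frac{145}{3} + 118\right)^{2} = \left(\frac{499}{3}\right)^{2} = \frac{249001}{9}$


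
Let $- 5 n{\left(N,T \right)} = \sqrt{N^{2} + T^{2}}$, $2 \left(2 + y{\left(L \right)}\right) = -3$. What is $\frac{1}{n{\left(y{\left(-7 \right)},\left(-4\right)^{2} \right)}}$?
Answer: $- \frac{10 \sqrt{1073}}{1073} \approx -0.30528$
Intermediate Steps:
$y{\left(L \right)} = - \frac{7}{2}$ ($y{\left(L \right)} = -2 + \frac{1}{2} \left(-3\right) = -2 - \frac{3}{2} = - \frac{7}{2}$)
$n{\left(N,T \right)} = - \frac{\sqrt{N^{2} + T^{2}}}{5}$
$\frac{1}{n{\left(y{\left(-7 \right)},\left(-4\right)^{2} \right)}} = \frac{1}{\left(- \frac{1}{5}\right) \sqrt{\left(- \frac{7}{2}\right)^{2} + \left(\left(-4\right)^{2}\right)^{2}}} = \frac{1}{\left(- \frac{1}{5}\right) \sqrt{\frac{49}{4} + 16^{2}}} = \frac{1}{\left(- \frac{1}{5}\right) \sqrt{\frac{49}{4} + 256}} = \frac{1}{\left(- \frac{1}{5}\right) \sqrt{\frac{1073}{4}}} = \frac{1}{\left(- \frac{1}{5}\right) \frac{\sqrt{1073}}{2}} = \frac{1}{\left(- \frac{1}{10}\right) \sqrt{1073}} = - \frac{10 \sqrt{1073}}{1073}$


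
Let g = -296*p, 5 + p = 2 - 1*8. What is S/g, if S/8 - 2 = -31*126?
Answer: -3904/407 ≈ -9.5921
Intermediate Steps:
p = -11 (p = -5 + (2 - 1*8) = -5 + (2 - 8) = -5 - 6 = -11)
S = -31232 (S = 16 + 8*(-31*126) = 16 + 8*(-3906) = 16 - 31248 = -31232)
g = 3256 (g = -296*(-11) = 3256)
S/g = -31232/3256 = -31232*1/3256 = -3904/407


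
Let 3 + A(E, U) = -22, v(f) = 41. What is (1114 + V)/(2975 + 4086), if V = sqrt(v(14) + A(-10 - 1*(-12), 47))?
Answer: 1118/7061 ≈ 0.15833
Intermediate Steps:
A(E, U) = -25 (A(E, U) = -3 - 22 = -25)
V = 4 (V = sqrt(41 - 25) = sqrt(16) = 4)
(1114 + V)/(2975 + 4086) = (1114 + 4)/(2975 + 4086) = 1118/7061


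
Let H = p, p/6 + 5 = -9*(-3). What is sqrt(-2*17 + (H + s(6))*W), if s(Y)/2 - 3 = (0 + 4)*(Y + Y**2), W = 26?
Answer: sqrt(12290) ≈ 110.86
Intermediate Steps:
p = 132 (p = -30 + 6*(-9*(-3)) = -30 + 6*27 = -30 + 162 = 132)
s(Y) = 6 + 8*Y + 8*Y**2 (s(Y) = 6 + 2*((0 + 4)*(Y + Y**2)) = 6 + 2*(4*(Y + Y**2)) = 6 + 2*(4*Y + 4*Y**2) = 6 + (8*Y + 8*Y**2) = 6 + 8*Y + 8*Y**2)
H = 132
sqrt(-2*17 + (H + s(6))*W) = sqrt(-2*17 + (132 + (6 + 8*6 + 8*6**2))*26) = sqrt(-34 + (132 + (6 + 48 + 8*36))*26) = sqrt(-34 + (132 + (6 + 48 + 288))*26) = sqrt(-34 + (132 + 342)*26) = sqrt(-34 + 474*26) = sqrt(-34 + 12324) = sqrt(12290)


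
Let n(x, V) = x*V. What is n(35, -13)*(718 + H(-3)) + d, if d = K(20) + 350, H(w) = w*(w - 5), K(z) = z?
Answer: -337240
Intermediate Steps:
H(w) = w*(-5 + w)
n(x, V) = V*x
d = 370 (d = 20 + 350 = 370)
n(35, -13)*(718 + H(-3)) + d = (-13*35)*(718 - 3*(-5 - 3)) + 370 = -455*(718 - 3*(-8)) + 370 = -455*(718 + 24) + 370 = -455*742 + 370 = -337610 + 370 = -337240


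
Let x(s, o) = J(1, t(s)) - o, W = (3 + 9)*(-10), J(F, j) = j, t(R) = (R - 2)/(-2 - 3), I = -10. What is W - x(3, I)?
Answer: -649/5 ≈ -129.80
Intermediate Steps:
t(R) = ⅖ - R/5 (t(R) = (-2 + R)/(-5) = (-2 + R)*(-⅕) = ⅖ - R/5)
W = -120 (W = 12*(-10) = -120)
x(s, o) = ⅖ - o - s/5 (x(s, o) = (⅖ - s/5) - o = ⅖ - o - s/5)
W - x(3, I) = -120 - (⅖ - 1*(-10) - ⅕*3) = -120 - (⅖ + 10 - ⅗) = -120 - 1*49/5 = -120 - 49/5 = -649/5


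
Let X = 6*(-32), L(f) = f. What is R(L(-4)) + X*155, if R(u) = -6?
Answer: -29766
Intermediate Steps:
X = -192
R(L(-4)) + X*155 = -6 - 192*155 = -6 - 29760 = -29766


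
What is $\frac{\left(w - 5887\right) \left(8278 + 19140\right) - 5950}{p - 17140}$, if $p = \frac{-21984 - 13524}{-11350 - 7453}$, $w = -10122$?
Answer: $\frac{147382182281}{5754427} \approx 25612.0$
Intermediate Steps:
$p = \frac{35508}{18803}$ ($p = - \frac{35508}{-18803} = \left(-35508\right) \left(- \frac{1}{18803}\right) = \frac{35508}{18803} \approx 1.8884$)
$\frac{\left(w - 5887\right) \left(8278 + 19140\right) - 5950}{p - 17140} = \frac{\left(-10122 - 5887\right) \left(8278 + 19140\right) - 5950}{\frac{35508}{18803} - 17140} = \frac{\left(-10122 - 5887\right) 27418 - 5950}{- \frac{322247912}{18803}} = \left(\left(-16009\right) 27418 - 5950\right) \left(- \frac{18803}{322247912}\right) = \left(-438934762 - 5950\right) \left(- \frac{18803}{322247912}\right) = \left(-438940712\right) \left(- \frac{18803}{322247912}\right) = \frac{147382182281}{5754427}$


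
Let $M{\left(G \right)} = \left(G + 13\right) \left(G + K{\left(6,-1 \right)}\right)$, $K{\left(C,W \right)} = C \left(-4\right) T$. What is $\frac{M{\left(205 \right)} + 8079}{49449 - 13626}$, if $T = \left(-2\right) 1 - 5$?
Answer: $\frac{89393}{35823} \approx 2.4954$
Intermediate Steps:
$T = -7$ ($T = -2 - 5 = -7$)
$K{\left(C,W \right)} = 28 C$ ($K{\left(C,W \right)} = C \left(-4\right) \left(-7\right) = - 4 C \left(-7\right) = 28 C$)
$M{\left(G \right)} = \left(13 + G\right) \left(168 + G\right)$ ($M{\left(G \right)} = \left(G + 13\right) \left(G + 28 \cdot 6\right) = \left(13 + G\right) \left(G + 168\right) = \left(13 + G\right) \left(168 + G\right)$)
$\frac{M{\left(205 \right)} + 8079}{49449 - 13626} = \frac{\left(2184 + 205^{2} + 181 \cdot 205\right) + 8079}{49449 - 13626} = \frac{\left(2184 + 42025 + 37105\right) + 8079}{35823} = \left(81314 + 8079\right) \frac{1}{35823} = 89393 \cdot \frac{1}{35823} = \frac{89393}{35823}$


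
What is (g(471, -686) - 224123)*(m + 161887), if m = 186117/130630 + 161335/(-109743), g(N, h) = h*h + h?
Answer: 190138149295738459519/4778576030 ≈ 3.9790e+10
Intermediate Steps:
g(N, h) = h + h² (g(N, h) = h² + h = h + h²)
m = -650153119/14335728090 (m = 186117*(1/130630) + 161335*(-1/109743) = 186117/130630 - 161335/109743 = -650153119/14335728090 ≈ -0.045352)
(g(471, -686) - 224123)*(m + 161887) = (-686*(1 - 686) - 224123)*(-650153119/14335728090 + 161887) = (-686*(-685) - 224123)*(2320767363152711/14335728090) = (469910 - 224123)*(2320767363152711/14335728090) = 245787*(2320767363152711/14335728090) = 190138149295738459519/4778576030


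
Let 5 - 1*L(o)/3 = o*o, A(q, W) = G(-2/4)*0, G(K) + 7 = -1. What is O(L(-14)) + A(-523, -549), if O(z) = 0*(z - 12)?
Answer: 0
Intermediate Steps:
G(K) = -8 (G(K) = -7 - 1 = -8)
A(q, W) = 0 (A(q, W) = -8*0 = 0)
L(o) = 15 - 3*o**2 (L(o) = 15 - 3*o*o = 15 - 3*o**2)
O(z) = 0 (O(z) = 0*(-12 + z) = 0)
O(L(-14)) + A(-523, -549) = 0 + 0 = 0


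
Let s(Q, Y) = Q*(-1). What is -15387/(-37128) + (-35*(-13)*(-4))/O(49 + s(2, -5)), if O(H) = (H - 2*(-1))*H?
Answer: -31231/83096 ≈ -0.37584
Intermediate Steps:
s(Q, Y) = -Q
O(H) = H*(2 + H) (O(H) = (H + 2)*H = (2 + H)*H = H*(2 + H))
-15387/(-37128) + (-35*(-13)*(-4))/O(49 + s(2, -5)) = -15387/(-37128) + (-35*(-13)*(-4))/(((49 - 1*2)*(2 + (49 - 1*2)))) = -15387*(-1/37128) + (455*(-4))/(((49 - 2)*(2 + (49 - 2)))) = 5129/12376 - 1820*1/(47*(2 + 47)) = 5129/12376 - 1820/(47*49) = 5129/12376 - 1820/2303 = 5129/12376 - 1820*1/2303 = 5129/12376 - 260/329 = -31231/83096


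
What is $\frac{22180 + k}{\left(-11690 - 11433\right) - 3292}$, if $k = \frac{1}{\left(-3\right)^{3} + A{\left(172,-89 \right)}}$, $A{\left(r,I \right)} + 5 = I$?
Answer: $- \frac{894593}{1065405} \approx -0.83967$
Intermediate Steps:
$A{\left(r,I \right)} = -5 + I$
$k = - \frac{1}{121}$ ($k = \frac{1}{\left(-3\right)^{3} - 94} = \frac{1}{-27 - 94} = \frac{1}{-121} = - \frac{1}{121} \approx -0.0082645$)
$\frac{22180 + k}{\left(-11690 - 11433\right) - 3292} = \frac{22180 - \frac{1}{121}}{\left(-11690 - 11433\right) - 3292} = \frac{2683779}{121 \left(\left(-11690 - 11433\right) - 3292\right)} = \frac{2683779}{121 \left(-23123 - 3292\right)} = \frac{2683779}{121 \left(-26415\right)} = \frac{2683779}{121} \left(- \frac{1}{26415}\right) = - \frac{894593}{1065405}$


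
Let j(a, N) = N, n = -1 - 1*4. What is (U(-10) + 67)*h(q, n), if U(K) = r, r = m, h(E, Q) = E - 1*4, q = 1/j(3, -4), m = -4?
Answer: -1071/4 ≈ -267.75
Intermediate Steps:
n = -5 (n = -1 - 4 = -5)
q = -¼ (q = 1/(-4) = -¼ ≈ -0.25000)
h(E, Q) = -4 + E (h(E, Q) = E - 4 = -4 + E)
r = -4
U(K) = -4
(U(-10) + 67)*h(q, n) = (-4 + 67)*(-4 - ¼) = 63*(-17/4) = -1071/4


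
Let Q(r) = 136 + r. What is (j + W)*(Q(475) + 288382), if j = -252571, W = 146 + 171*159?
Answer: -65091627348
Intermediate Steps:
W = 27335 (W = 146 + 27189 = 27335)
(j + W)*(Q(475) + 288382) = (-252571 + 27335)*((136 + 475) + 288382) = -225236*(611 + 288382) = -225236*288993 = -65091627348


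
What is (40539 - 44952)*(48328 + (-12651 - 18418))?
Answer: -76163967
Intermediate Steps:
(40539 - 44952)*(48328 + (-12651 - 18418)) = -4413*(48328 - 31069) = -4413*17259 = -76163967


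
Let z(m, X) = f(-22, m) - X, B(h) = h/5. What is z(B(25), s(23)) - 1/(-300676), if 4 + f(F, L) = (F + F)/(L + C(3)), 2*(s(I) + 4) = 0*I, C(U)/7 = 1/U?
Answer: -1804055/300676 ≈ -6.0000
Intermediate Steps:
B(h) = h/5 (B(h) = h*(⅕) = h/5)
C(U) = 7/U
s(I) = -4 (s(I) = -4 + (0*I)/2 = -4 + (½)*0 = -4 + 0 = -4)
f(F, L) = -4 + 2*F/(7/3 + L) (f(F, L) = -4 + (F + F)/(L + 7/3) = -4 + (2*F)/(L + 7*(⅓)) = -4 + (2*F)/(L + 7/3) = -4 + (2*F)/(7/3 + L) = -4 + 2*F/(7/3 + L))
z(m, X) = -X + 2*(-80 - 6*m)/(7 + 3*m) (z(m, X) = 2*(-14 - 6*m + 3*(-22))/(7 + 3*m) - X = 2*(-14 - 6*m - 66)/(7 + 3*m) - X = 2*(-80 - 6*m)/(7 + 3*m) - X = -X + 2*(-80 - 6*m)/(7 + 3*m))
z(B(25), s(23)) - 1/(-300676) = (-160 - 12*25/5 - 1*(-4)*(7 + 3*((⅕)*25)))/(7 + 3*((⅕)*25)) - 1/(-300676) = (-160 - 12*5 - 1*(-4)*(7 + 3*5))/(7 + 3*5) - 1*(-1/300676) = (-160 - 60 - 1*(-4)*(7 + 15))/(7 + 15) + 1/300676 = (-160 - 60 - 1*(-4)*22)/22 + 1/300676 = (-160 - 60 + 88)/22 + 1/300676 = (1/22)*(-132) + 1/300676 = -6 + 1/300676 = -1804055/300676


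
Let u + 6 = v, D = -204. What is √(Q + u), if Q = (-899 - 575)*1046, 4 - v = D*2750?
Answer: I*√980806 ≈ 990.36*I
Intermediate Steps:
v = 561004 (v = 4 - (-204)*2750 = 4 - 1*(-561000) = 4 + 561000 = 561004)
Q = -1541804 (Q = -1474*1046 = -1541804)
u = 560998 (u = -6 + 561004 = 560998)
√(Q + u) = √(-1541804 + 560998) = √(-980806) = I*√980806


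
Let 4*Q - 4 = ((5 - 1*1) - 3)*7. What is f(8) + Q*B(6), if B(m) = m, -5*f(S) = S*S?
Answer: 37/10 ≈ 3.7000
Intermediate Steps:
f(S) = -S²/5 (f(S) = -S*S/5 = -S²/5)
Q = 11/4 (Q = 1 + (((5 - 1*1) - 3)*7)/4 = 1 + (((5 - 1) - 3)*7)/4 = 1 + ((4 - 3)*7)/4 = 1 + (1*7)/4 = 1 + (¼)*7 = 1 + 7/4 = 11/4 ≈ 2.7500)
f(8) + Q*B(6) = -⅕*8² + (11/4)*6 = -⅕*64 + 33/2 = -64/5 + 33/2 = 37/10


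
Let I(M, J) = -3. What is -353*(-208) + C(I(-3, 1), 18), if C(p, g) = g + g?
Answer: 73460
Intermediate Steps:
C(p, g) = 2*g
-353*(-208) + C(I(-3, 1), 18) = -353*(-208) + 2*18 = 73424 + 36 = 73460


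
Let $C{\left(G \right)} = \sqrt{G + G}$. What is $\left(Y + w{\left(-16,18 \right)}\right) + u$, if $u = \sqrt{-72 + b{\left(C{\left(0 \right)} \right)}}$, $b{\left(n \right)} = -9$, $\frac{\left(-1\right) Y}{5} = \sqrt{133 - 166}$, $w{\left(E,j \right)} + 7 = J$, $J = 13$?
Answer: $6 + 9 i - 5 i \sqrt{33} \approx 6.0 - 19.723 i$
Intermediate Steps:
$w{\left(E,j \right)} = 6$ ($w{\left(E,j \right)} = -7 + 13 = 6$)
$C{\left(G \right)} = \sqrt{2} \sqrt{G}$ ($C{\left(G \right)} = \sqrt{2 G} = \sqrt{2} \sqrt{G}$)
$Y = - 5 i \sqrt{33}$ ($Y = - 5 \sqrt{133 - 166} = - 5 \sqrt{-33} = - 5 i \sqrt{33} \approx - 28.723 i$)
$u = 9 i$ ($u = \sqrt{-72 - 9} = \sqrt{-81} = 9 i \approx 9.0 i$)
$\left(Y + w{\left(-16,18 \right)}\right) + u = \left(- 5 i \sqrt{33} + 6\right) + 9 i = \left(6 - 5 i \sqrt{33}\right) + 9 i = 6 + 9 i - 5 i \sqrt{33}$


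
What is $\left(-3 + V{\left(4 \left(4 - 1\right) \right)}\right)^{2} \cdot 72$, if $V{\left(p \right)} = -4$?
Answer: $3528$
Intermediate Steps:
$\left(-3 + V{\left(4 \left(4 - 1\right) \right)}\right)^{2} \cdot 72 = \left(-3 - 4\right)^{2} \cdot 72 = \left(-7\right)^{2} \cdot 72 = 49 \cdot 72 = 3528$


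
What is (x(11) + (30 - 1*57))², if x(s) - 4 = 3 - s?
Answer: 961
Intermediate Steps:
x(s) = 7 - s (x(s) = 4 + (3 - s) = 7 - s)
(x(11) + (30 - 1*57))² = ((7 - 1*11) + (30 - 1*57))² = ((7 - 11) + (30 - 57))² = (-4 - 27)² = (-31)² = 961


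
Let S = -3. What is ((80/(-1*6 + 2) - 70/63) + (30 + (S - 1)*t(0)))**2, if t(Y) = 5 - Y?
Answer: 10000/81 ≈ 123.46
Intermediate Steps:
((80/(-1*6 + 2) - 70/63) + (30 + (S - 1)*t(0)))**2 = ((80/(-1*6 + 2) - 70/63) + (30 + (-3 - 1)*(5 - 1*0)))**2 = ((80/(-6 + 2) - 70*1/63) + (30 - 4*(5 + 0)))**2 = ((80/(-4) - 10/9) + (30 - 4*5))**2 = ((80*(-1/4) - 10/9) + (30 - 20))**2 = ((-20 - 10/9) + 10)**2 = (-190/9 + 10)**2 = (-100/9)**2 = 10000/81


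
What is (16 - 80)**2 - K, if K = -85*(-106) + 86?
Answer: -5000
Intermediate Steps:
K = 9096 (K = 9010 + 86 = 9096)
(16 - 80)**2 - K = (16 - 80)**2 - 1*9096 = (-64)**2 - 9096 = 4096 - 9096 = -5000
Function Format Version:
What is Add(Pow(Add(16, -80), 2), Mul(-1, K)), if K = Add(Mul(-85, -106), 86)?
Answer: -5000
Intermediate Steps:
K = 9096 (K = Add(9010, 86) = 9096)
Add(Pow(Add(16, -80), 2), Mul(-1, K)) = Add(Pow(Add(16, -80), 2), Mul(-1, 9096)) = Add(Pow(-64, 2), -9096) = Add(4096, -9096) = -5000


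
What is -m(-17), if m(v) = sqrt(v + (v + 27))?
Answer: -I*sqrt(7) ≈ -2.6458*I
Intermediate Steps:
m(v) = sqrt(27 + 2*v) (m(v) = sqrt(v + (27 + v)) = sqrt(27 + 2*v))
-m(-17) = -sqrt(27 + 2*(-17)) = -sqrt(27 - 34) = -sqrt(-7) = -I*sqrt(7)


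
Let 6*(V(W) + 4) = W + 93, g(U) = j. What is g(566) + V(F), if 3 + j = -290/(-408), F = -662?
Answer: -20629/204 ≈ -101.12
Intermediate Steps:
j = -467/204 (j = -3 - 290/(-408) = -3 - 290*(-1/408) = -3 + 145/204 = -467/204 ≈ -2.2892)
g(U) = -467/204
V(W) = 23/2 + W/6 (V(W) = -4 + (W + 93)/6 = -4 + (93 + W)/6 = -4 + (31/2 + W/6) = 23/2 + W/6)
g(566) + V(F) = -467/204 + (23/2 + (⅙)*(-662)) = -467/204 + (23/2 - 331/3) = -467/204 - 593/6 = -20629/204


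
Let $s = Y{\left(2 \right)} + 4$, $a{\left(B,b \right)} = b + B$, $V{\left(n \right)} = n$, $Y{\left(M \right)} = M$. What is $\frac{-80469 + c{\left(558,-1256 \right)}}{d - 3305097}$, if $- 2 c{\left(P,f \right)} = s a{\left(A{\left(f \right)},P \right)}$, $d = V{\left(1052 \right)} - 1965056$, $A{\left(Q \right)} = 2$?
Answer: $\frac{27383}{1756367} \approx 0.015591$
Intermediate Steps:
$a{\left(B,b \right)} = B + b$
$s = 6$ ($s = 2 + 4 = 6$)
$d = -1964004$ ($d = 1052 - 1965056 = -1964004$)
$c{\left(P,f \right)} = -6 - 3 P$ ($c{\left(P,f \right)} = - \frac{6 \left(2 + P\right)}{2} = - \frac{12 + 6 P}{2} = -6 - 3 P$)
$\frac{-80469 + c{\left(558,-1256 \right)}}{d - 3305097} = \frac{-80469 - 1680}{-1964004 - 3305097} = \frac{-80469 - 1680}{-5269101} = \left(-80469 - 1680\right) \left(- \frac{1}{5269101}\right) = \left(-82149\right) \left(- \frac{1}{5269101}\right) = \frac{27383}{1756367}$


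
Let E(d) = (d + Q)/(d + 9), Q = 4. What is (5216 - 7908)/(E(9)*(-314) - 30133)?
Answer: 18/203 ≈ 0.088670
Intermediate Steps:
E(d) = (4 + d)/(9 + d) (E(d) = (d + 4)/(d + 9) = (4 + d)/(9 + d))
(5216 - 7908)/(E(9)*(-314) - 30133) = (5216 - 7908)/(((4 + 9)/(9 + 9))*(-314) - 30133) = -2692/((13/18)*(-314) - 30133) = -2692/(-2041/9 - 30133) = -2692/(-273238/9) = -2692*(-9/273238) = 18/203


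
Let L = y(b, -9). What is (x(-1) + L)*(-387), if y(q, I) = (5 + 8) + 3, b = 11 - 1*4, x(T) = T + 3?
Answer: -6966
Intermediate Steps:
x(T) = 3 + T
b = 7 (b = 11 - 4 = 7)
y(q, I) = 16 (y(q, I) = 13 + 3 = 16)
L = 16
(x(-1) + L)*(-387) = ((3 - 1) + 16)*(-387) = (2 + 16)*(-387) = 18*(-387) = -6966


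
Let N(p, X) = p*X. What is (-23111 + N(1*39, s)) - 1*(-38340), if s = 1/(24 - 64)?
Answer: 609121/40 ≈ 15228.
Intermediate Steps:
s = -1/40 (s = 1/(-40) = -1/40 ≈ -0.025000)
N(p, X) = X*p
(-23111 + N(1*39, s)) - 1*(-38340) = (-23111 - 39/40) - 1*(-38340) = (-23111 - 1/40*39) + 38340 = (-23111 - 39/40) + 38340 = -924479/40 + 38340 = 609121/40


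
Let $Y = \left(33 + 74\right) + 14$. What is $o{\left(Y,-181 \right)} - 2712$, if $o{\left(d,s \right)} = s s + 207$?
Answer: $30256$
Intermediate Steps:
$Y = 121$ ($Y = 107 + 14 = 121$)
$o{\left(d,s \right)} = 207 + s^{2}$ ($o{\left(d,s \right)} = s^{2} + 207 = 207 + s^{2}$)
$o{\left(Y,-181 \right)} - 2712 = \left(207 + \left(-181\right)^{2}\right) - 2712 = \left(207 + 32761\right) - 2712 = 32968 - 2712 = 30256$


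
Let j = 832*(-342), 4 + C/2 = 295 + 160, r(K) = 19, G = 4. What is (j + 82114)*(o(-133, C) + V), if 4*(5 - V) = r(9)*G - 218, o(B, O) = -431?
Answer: 79048915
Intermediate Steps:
C = 902 (C = -8 + 2*(295 + 160) = -8 + 2*455 = -8 + 910 = 902)
j = -284544
V = 81/2 (V = 5 - (19*4 - 218)/4 = 5 - (76 - 218)/4 = 5 - ¼*(-142) = 5 + 71/2 = 81/2 ≈ 40.500)
(j + 82114)*(o(-133, C) + V) = (-284544 + 82114)*(-431 + 81/2) = -202430*(-781/2) = 79048915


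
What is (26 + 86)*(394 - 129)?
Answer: 29680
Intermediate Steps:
(26 + 86)*(394 - 129) = 112*265 = 29680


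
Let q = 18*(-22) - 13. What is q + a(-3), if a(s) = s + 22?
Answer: -390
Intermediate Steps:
a(s) = 22 + s
q = -409 (q = -396 - 13 = -409)
q + a(-3) = -409 + (22 - 3) = -409 + 19 = -390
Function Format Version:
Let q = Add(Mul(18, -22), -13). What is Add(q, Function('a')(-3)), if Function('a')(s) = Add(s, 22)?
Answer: -390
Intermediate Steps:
Function('a')(s) = Add(22, s)
q = -409 (q = Add(-396, -13) = -409)
Add(q, Function('a')(-3)) = Add(-409, Add(22, -3)) = Add(-409, 19) = -390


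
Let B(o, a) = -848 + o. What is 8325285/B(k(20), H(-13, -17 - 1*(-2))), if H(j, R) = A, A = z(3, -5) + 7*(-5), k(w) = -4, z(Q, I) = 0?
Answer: -2775095/284 ≈ -9771.5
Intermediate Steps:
A = -35 (A = 0 + 7*(-5) = 0 - 35 = -35)
H(j, R) = -35
8325285/B(k(20), H(-13, -17 - 1*(-2))) = 8325285/(-848 - 4) = 8325285/(-852) = 8325285*(-1/852) = -2775095/284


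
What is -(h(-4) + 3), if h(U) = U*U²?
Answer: 61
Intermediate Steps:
h(U) = U³
-(h(-4) + 3) = -((-4)³ + 3) = -(-64 + 3) = -(-61) = -1*(-61) = 61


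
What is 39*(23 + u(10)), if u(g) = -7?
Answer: 624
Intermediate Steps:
39*(23 + u(10)) = 39*(23 - 7) = 39*16 = 624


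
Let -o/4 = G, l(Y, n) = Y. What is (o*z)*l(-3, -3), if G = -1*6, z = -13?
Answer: 936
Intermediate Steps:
G = -6
o = 24 (o = -4*(-6) = 24)
(o*z)*l(-3, -3) = (24*(-13))*(-3) = -312*(-3) = 936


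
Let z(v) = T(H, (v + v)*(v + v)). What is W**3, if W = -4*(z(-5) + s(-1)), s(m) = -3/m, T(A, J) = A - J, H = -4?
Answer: 65939264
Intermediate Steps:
z(v) = -4 - 4*v**2 (z(v) = -4 - (v + v)*(v + v) = -4 - 2*v*2*v = -4 - 4*v**2)
W = 404 (W = -4*((-4 - 4*(-5)**2) - 3/(-1)) = -4*((-4 - 4*25) - 3*(-1)) = -4*((-4 - 100) + 3) = -4*(-104 + 3) = -4*(-101) = 404)
W**3 = 404**3 = 65939264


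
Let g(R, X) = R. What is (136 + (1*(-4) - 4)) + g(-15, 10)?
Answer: 113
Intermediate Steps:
(136 + (1*(-4) - 4)) + g(-15, 10) = (136 + (1*(-4) - 4)) - 15 = (136 + (-4 - 4)) - 15 = (136 - 8) - 15 = 128 - 15 = 113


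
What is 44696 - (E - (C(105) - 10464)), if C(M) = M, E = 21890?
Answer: 12447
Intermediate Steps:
44696 - (E - (C(105) - 10464)) = 44696 - (21890 - (105 - 10464)) = 44696 - (21890 - 1*(-10359)) = 44696 - (21890 + 10359) = 44696 - 1*32249 = 44696 - 32249 = 12447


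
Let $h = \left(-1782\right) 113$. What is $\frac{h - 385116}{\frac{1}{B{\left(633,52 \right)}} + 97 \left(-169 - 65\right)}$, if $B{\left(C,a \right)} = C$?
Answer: $\frac{371243106}{14367833} \approx 25.839$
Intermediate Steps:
$h = -201366$
$\frac{h - 385116}{\frac{1}{B{\left(633,52 \right)}} + 97 \left(-169 - 65\right)} = \frac{-201366 - 385116}{\frac{1}{633} + 97 \left(-169 - 65\right)} = - \frac{586482}{\frac{1}{633} + 97 \left(-234\right)} = - \frac{586482}{\frac{1}{633} - 22698} = - \frac{586482}{- \frac{14367833}{633}} = \left(-586482\right) \left(- \frac{633}{14367833}\right) = \frac{371243106}{14367833}$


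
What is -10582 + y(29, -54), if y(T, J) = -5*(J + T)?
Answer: -10457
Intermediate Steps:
y(T, J) = -5*J - 5*T
-10582 + y(29, -54) = -10582 + (-5*(-54) - 5*29) = -10582 + (270 - 145) = -10582 + 125 = -10457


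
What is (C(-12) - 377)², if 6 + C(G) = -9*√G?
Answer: 145717 + 13788*I*√3 ≈ 1.4572e+5 + 23882.0*I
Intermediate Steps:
C(G) = -6 - 9*√G
(C(-12) - 377)² = ((-6 - 18*I*√3) - 377)² = (-383 - 18*I*√3)²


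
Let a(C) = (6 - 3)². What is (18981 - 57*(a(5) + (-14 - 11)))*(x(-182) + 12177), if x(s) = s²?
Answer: 901172793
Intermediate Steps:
a(C) = 9 (a(C) = 3² = 9)
(18981 - 57*(a(5) + (-14 - 11)))*(x(-182) + 12177) = (18981 - 57*(9 + (-14 - 11)))*((-182)² + 12177) = (18981 - 57*(9 - 25))*(33124 + 12177) = (18981 - 57*(-16))*45301 = (18981 + 912)*45301 = 19893*45301 = 901172793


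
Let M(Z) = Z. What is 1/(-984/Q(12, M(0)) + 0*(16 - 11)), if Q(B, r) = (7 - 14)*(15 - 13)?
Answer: 7/492 ≈ 0.014228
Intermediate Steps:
Q(B, r) = -14 (Q(B, r) = -7*2 = -14)
1/(-984/Q(12, M(0)) + 0*(16 - 11)) = 1/(-984/(-14) + 0*(16 - 11)) = 1/(-984*(-1/14) + 0*5) = 1/(492/7 + 0) = 1/(492/7) = 7/492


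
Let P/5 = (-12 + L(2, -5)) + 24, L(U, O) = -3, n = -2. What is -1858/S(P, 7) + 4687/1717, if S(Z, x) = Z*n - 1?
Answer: 3616703/156247 ≈ 23.147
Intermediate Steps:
P = 45 (P = 5*((-12 - 3) + 24) = 5*(-15 + 24) = 5*9 = 45)
S(Z, x) = -1 - 2*Z (S(Z, x) = Z*(-2) - 1 = -2*Z - 1 = -1 - 2*Z)
-1858/S(P, 7) + 4687/1717 = -1858/(-1 - 2*45) + 4687/1717 = -1858/(-1 - 90) + 4687*(1/1717) = -1858/(-91) + 4687/1717 = -1858*(-1/91) + 4687/1717 = 1858/91 + 4687/1717 = 3616703/156247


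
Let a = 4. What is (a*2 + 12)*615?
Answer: 12300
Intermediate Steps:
(a*2 + 12)*615 = (4*2 + 12)*615 = (8 + 12)*615 = 20*615 = 12300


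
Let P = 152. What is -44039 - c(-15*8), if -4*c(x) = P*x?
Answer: -48599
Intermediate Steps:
c(x) = -38*x
-44039 - c(-15*8) = -44039 - (-38)*(-15*8) = -44039 - (-38)*(-120) = -44039 - 1*4560 = -44039 - 4560 = -48599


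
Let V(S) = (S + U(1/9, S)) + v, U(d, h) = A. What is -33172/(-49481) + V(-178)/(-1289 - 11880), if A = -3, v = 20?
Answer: 444808509/651615289 ≈ 0.68262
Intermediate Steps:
U(d, h) = -3
V(S) = 17 + S (V(S) = (S - 3) + 20 = (-3 + S) + 20 = 17 + S)
-33172/(-49481) + V(-178)/(-1289 - 11880) = -33172/(-49481) + (17 - 178)/(-1289 - 11880) = -33172*(-1/49481) - 161/(-13169) = 33172/49481 - 161*(-1/13169) = 33172/49481 + 161/13169 = 444808509/651615289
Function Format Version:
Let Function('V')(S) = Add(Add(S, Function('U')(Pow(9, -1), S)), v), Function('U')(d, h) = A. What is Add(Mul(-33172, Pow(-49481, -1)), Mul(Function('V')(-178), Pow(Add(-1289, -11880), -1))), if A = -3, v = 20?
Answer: Rational(444808509, 651615289) ≈ 0.68262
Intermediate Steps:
Function('U')(d, h) = -3
Function('V')(S) = Add(17, S) (Function('V')(S) = Add(Add(S, -3), 20) = Add(Add(-3, S), 20) = Add(17, S))
Add(Mul(-33172, Pow(-49481, -1)), Mul(Function('V')(-178), Pow(Add(-1289, -11880), -1))) = Add(Mul(-33172, Pow(-49481, -1)), Mul(Add(17, -178), Pow(Add(-1289, -11880), -1))) = Add(Mul(-33172, Rational(-1, 49481)), Mul(-161, Pow(-13169, -1))) = Add(Rational(33172, 49481), Mul(-161, Rational(-1, 13169))) = Add(Rational(33172, 49481), Rational(161, 13169)) = Rational(444808509, 651615289)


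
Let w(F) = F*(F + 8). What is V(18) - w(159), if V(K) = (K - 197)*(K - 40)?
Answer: -22615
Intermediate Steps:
w(F) = F*(8 + F)
V(K) = (-197 + K)*(-40 + K)
V(18) - w(159) = (7880 + 18**2 - 237*18) - 159*(8 + 159) = (7880 + 324 - 4266) - 159*167 = 3938 - 1*26553 = 3938 - 26553 = -22615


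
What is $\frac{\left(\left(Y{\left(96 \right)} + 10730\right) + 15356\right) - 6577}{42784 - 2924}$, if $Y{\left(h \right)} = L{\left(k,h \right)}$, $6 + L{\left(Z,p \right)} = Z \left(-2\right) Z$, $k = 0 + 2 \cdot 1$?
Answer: $\frac{3899}{7972} \approx 0.48909$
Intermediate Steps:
$k = 2$ ($k = 0 + 2 = 2$)
$L{\left(Z,p \right)} = -6 - 2 Z^{2}$ ($L{\left(Z,p \right)} = -6 + Z \left(-2\right) Z = -6 + - 2 Z Z = -6 - 2 Z^{2}$)
$Y{\left(h \right)} = -14$ ($Y{\left(h \right)} = -6 - 2 \cdot 2^{2} = -6 - 8 = -14$)
$\frac{\left(\left(Y{\left(96 \right)} + 10730\right) + 15356\right) - 6577}{42784 - 2924} = \frac{\left(\left(-14 + 10730\right) + 15356\right) - 6577}{42784 - 2924} = \frac{\left(10716 + 15356\right) - 6577}{39860} = \left(26072 - 6577\right) \frac{1}{39860} = 19495 \cdot \frac{1}{39860} = \frac{3899}{7972}$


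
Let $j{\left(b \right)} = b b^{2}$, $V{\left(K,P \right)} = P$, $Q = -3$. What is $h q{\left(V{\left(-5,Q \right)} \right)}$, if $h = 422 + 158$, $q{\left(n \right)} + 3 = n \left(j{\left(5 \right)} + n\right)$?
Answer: $-214020$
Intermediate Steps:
$j{\left(b \right)} = b^{3}$
$q{\left(n \right)} = -3 + n \left(125 + n\right)$ ($q{\left(n \right)} = -3 + n \left(5^{3} + n\right) = -3 + n \left(125 + n\right)$)
$h = 580$
$h q{\left(V{\left(-5,Q \right)} \right)} = 580 \left(-3 + \left(-3\right)^{2} + 125 \left(-3\right)\right) = 580 \left(-3 + 9 - 375\right) = 580 \left(-369\right) = -214020$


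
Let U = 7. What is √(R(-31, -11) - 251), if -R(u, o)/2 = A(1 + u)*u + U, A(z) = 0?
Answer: I*√265 ≈ 16.279*I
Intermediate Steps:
R(u, o) = -14 (R(u, o) = -2*(0*u + 7) = -2*(0 + 7) = -2*7 = -14)
√(R(-31, -11) - 251) = √(-14 - 251) = √(-265) = I*√265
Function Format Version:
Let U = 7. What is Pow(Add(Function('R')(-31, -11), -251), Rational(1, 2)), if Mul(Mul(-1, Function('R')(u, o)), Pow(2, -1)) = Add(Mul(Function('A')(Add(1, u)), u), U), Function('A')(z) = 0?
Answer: Mul(I, Pow(265, Rational(1, 2))) ≈ Mul(16.279, I)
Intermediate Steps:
Function('R')(u, o) = -14 (Function('R')(u, o) = Mul(-2, Add(Mul(0, u), 7)) = Mul(-2, Add(0, 7)) = Mul(-2, 7) = -14)
Pow(Add(Function('R')(-31, -11), -251), Rational(1, 2)) = Pow(Add(-14, -251), Rational(1, 2)) = Pow(-265, Rational(1, 2)) = Mul(I, Pow(265, Rational(1, 2)))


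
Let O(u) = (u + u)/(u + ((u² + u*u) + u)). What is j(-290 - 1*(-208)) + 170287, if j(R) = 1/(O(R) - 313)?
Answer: 4317456517/25354 ≈ 1.7029e+5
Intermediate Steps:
O(u) = 2*u/(2*u + 2*u²) (O(u) = (2*u)/(u + ((u² + u²) + u)) = (2*u)/(u + (2*u² + u)) = (2*u)/(u + (u + 2*u²)) = (2*u)/(2*u + 2*u²) = 2*u/(2*u + 2*u²))
j(R) = 1/(-313 + 1/(1 + R)) (j(R) = 1/(1/(1 + R) - 313) = 1/(-313 + 1/(1 + R)))
j(-290 - 1*(-208)) + 170287 = (-1 - (-290 - 1*(-208)))/(312 + 313*(-290 - 1*(-208))) + 170287 = (-1 - (-290 + 208))/(312 + 313*(-290 + 208)) + 170287 = (-1 - 1*(-82))/(312 + 313*(-82)) + 170287 = (-1 + 82)/(312 - 25666) + 170287 = 81/(-25354) + 170287 = -1/25354*81 + 170287 = -81/25354 + 170287 = 4317456517/25354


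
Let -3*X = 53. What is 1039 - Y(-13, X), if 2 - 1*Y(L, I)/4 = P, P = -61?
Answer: 787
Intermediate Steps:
X = -53/3 (X = -⅓*53 = -53/3 ≈ -17.667)
Y(L, I) = 252 (Y(L, I) = 8 - 4*(-61) = 8 + 244 = 252)
1039 - Y(-13, X) = 1039 - 1*252 = 1039 - 252 = 787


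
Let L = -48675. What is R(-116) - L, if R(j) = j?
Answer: 48559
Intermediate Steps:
R(-116) - L = -116 - 1*(-48675) = -116 + 48675 = 48559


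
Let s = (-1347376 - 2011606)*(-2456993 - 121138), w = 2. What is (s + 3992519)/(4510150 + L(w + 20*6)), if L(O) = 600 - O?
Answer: 8659899615161/4510628 ≈ 1.9199e+6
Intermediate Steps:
s = 8659895622642 (s = -3358982*(-2578131) = 8659895622642)
(s + 3992519)/(4510150 + L(w + 20*6)) = (8659895622642 + 3992519)/(4510150 + (600 - (2 + 20*6))) = 8659899615161/(4510150 + (600 - (2 + 120))) = 8659899615161/(4510150 + (600 - 1*122)) = 8659899615161/(4510150 + (600 - 122)) = 8659899615161/(4510150 + 478) = 8659899615161/4510628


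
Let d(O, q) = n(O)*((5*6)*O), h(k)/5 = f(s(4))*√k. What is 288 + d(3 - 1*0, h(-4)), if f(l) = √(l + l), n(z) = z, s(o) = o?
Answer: 558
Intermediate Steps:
f(l) = √2*√l (f(l) = √(2*l) = √2*√l)
h(k) = 10*√2*√k (h(k) = 5*((√2*√4)*√k) = 5*((√2*2)*√k) = 5*((2*√2)*√k) = 5*(2*√2*√k) = 10*√2*√k)
d(O, q) = 30*O² (d(O, q) = O*((5*6)*O) = O*(30*O) = 30*O²)
288 + d(3 - 1*0, h(-4)) = 288 + 30*(3 - 1*0)² = 288 + 30*(3 + 0)² = 288 + 30*3² = 288 + 30*9 = 288 + 270 = 558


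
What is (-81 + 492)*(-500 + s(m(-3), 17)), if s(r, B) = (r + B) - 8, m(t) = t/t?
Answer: -201390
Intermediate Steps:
m(t) = 1
s(r, B) = -8 + B + r (s(r, B) = (B + r) - 8 = -8 + B + r)
(-81 + 492)*(-500 + s(m(-3), 17)) = (-81 + 492)*(-500 + (-8 + 17 + 1)) = 411*(-500 + 10) = 411*(-490) = -201390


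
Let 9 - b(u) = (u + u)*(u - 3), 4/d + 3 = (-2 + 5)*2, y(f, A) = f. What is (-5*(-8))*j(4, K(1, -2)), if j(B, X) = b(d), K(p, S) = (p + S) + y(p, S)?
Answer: 4840/9 ≈ 537.78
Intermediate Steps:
K(p, S) = S + 2*p (K(p, S) = (p + S) + p = (S + p) + p = S + 2*p)
d = 4/3 (d = 4/(-3 + (-2 + 5)*2) = 4/(-3 + 3*2) = 4/(-3 + 6) = 4/3 ≈ 1.3333)
b(u) = 9 - 2*u*(-3 + u) (b(u) = 9 - (u + u)*(u - 3) = 9 - 2*u*(-3 + u))
j(B, X) = 121/9 (j(B, X) = 9 - 2*(4/3)² + 6*(4/3) = 9 - 2*16/9 + 8 = 9 - 32/9 + 8 = 121/9)
(-5*(-8))*j(4, K(1, -2)) = -5*(-8)*(121/9) = 40*(121/9) = 4840/9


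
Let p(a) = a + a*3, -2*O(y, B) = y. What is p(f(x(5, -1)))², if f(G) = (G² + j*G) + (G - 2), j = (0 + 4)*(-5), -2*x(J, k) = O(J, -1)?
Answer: 149769/16 ≈ 9360.6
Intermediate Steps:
O(y, B) = -y/2
x(J, k) = J/4 (x(J, k) = -(-1)*J/4 = J/4)
j = -20 (j = 4*(-5) = -20)
f(G) = -2 + G² - 19*G (f(G) = (G² - 20*G) + (G - 2) = (G² - 20*G) + (-2 + G) = -2 + G² - 19*G)
p(a) = 4*a (p(a) = a + 3*a = 4*a)
p(f(x(5, -1)))² = (4*(-2 + ((¼)*5)² - 19*5/4))² = (4*(-2 + (5/4)² - 19*5/4))² = (4*(-2 + 25/16 - 95/4))² = (4*(-387/16))² = (-387/4)² = 149769/16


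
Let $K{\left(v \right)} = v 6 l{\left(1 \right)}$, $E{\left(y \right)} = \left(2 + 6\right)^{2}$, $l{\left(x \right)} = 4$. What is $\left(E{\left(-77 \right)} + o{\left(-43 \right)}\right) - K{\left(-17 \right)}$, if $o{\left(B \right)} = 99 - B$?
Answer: $614$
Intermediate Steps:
$E{\left(y \right)} = 64$ ($E{\left(y \right)} = 8^{2} = 64$)
$K{\left(v \right)} = 24 v$ ($K{\left(v \right)} = v 6 \cdot 4 = 6 v 4 = 24 v$)
$\left(E{\left(-77 \right)} + o{\left(-43 \right)}\right) - K{\left(-17 \right)} = \left(64 + \left(99 - -43\right)\right) - 24 \left(-17\right) = \left(64 + \left(99 + 43\right)\right) - -408 = \left(64 + 142\right) + 408 = 206 + 408 = 614$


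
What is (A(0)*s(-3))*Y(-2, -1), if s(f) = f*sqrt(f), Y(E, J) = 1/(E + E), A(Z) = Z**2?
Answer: 0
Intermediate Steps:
Y(E, J) = 1/(2*E)
s(f) = f**(3/2)
(A(0)*s(-3))*Y(-2, -1) = (0**2*(-3)**(3/2))*((1/2)/(-2)) = (0*(-3*I*sqrt(3)))*((1/2)*(-1/2)) = 0*(-1/4) = 0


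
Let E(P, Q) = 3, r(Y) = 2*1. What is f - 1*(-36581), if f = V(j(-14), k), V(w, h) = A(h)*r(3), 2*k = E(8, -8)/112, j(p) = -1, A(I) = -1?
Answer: 36579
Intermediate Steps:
r(Y) = 2
k = 3/224 (k = (3/112)/2 = (3*(1/112))/2 = (½)*(3/112) = 3/224 ≈ 0.013393)
V(w, h) = -2 (V(w, h) = -1*2 = -2)
f = -2
f - 1*(-36581) = -2 - 1*(-36581) = -2 + 36581 = 36579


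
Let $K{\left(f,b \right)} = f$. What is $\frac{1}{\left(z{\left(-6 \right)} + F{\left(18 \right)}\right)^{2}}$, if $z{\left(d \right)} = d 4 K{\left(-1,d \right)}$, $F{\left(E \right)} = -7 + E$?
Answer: $\frac{1}{1225} \approx 0.00081633$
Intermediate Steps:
$z{\left(d \right)} = - 4 d$ ($z{\left(d \right)} = d 4 \left(-1\right) = 4 d \left(-1\right) = - 4 d$)
$\frac{1}{\left(z{\left(-6 \right)} + F{\left(18 \right)}\right)^{2}} = \frac{1}{\left(\left(-4\right) \left(-6\right) + \left(-7 + 18\right)\right)^{2}} = \frac{1}{\left(24 + 11\right)^{2}} = \frac{1}{35^{2}} = \frac{1}{1225}$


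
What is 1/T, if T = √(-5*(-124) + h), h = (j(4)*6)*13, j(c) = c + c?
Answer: √311/622 ≈ 0.028352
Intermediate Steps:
j(c) = 2*c
h = 624 (h = ((2*4)*6)*13 = (8*6)*13 = 48*13 = 624)
T = 2*√311 (T = √(-5*(-124) + 624) = √(620 + 624) = √1244 = 2*√311 ≈ 35.270)
1/T = 1/(2*√311) = √311/622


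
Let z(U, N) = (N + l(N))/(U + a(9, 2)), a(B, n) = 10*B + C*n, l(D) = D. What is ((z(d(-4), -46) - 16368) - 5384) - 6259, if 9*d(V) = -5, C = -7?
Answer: -19020297/679 ≈ -28012.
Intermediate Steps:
d(V) = -5/9 (d(V) = (⅑)*(-5) = -5/9)
a(B, n) = -7*n + 10*B (a(B, n) = 10*B - 7*n = -7*n + 10*B)
z(U, N) = 2*N/(76 + U) (z(U, N) = (N + N)/(U + (-7*2 + 10*9)) = (2*N)/(U + (-14 + 90)) = (2*N)/(U + 76) = (2*N)/(76 + U) = 2*N/(76 + U))
((z(d(-4), -46) - 16368) - 5384) - 6259 = ((2*(-46)/(76 - 5/9) - 16368) - 5384) - 6259 = ((2*(-46)/(679/9) - 16368) - 5384) - 6259 = ((2*(-46)*(9/679) - 16368) - 5384) - 6259 = ((-828/679 - 16368) - 5384) - 6259 = (-11114700/679 - 5384) - 6259 = -14770436/679 - 6259 = -19020297/679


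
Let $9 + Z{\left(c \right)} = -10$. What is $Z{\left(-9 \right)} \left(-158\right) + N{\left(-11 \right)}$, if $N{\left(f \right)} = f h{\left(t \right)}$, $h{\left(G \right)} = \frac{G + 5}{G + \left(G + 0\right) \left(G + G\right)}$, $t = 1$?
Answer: $2980$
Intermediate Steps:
$Z{\left(c \right)} = -19$ ($Z{\left(c \right)} = -9 - 10 = -19$)
$h{\left(G \right)} = \frac{5 + G}{G + 2 G^{2}}$ ($h{\left(G \right)} = \frac{5 + G}{G + G 2 G} = \frac{5 + G}{G + 2 G^{2}}$)
$N{\left(f \right)} = 2 f$ ($N{\left(f \right)} = f \frac{5 + 1}{1 \left(1 + 2 \cdot 1\right)} = f 1 \frac{1}{1 + 2} \cdot 6 = f 1 \cdot \frac{1}{3} \cdot 6 = f 2 = 2 f$)
$Z{\left(-9 \right)} \left(-158\right) + N{\left(-11 \right)} = \left(-19\right) \left(-158\right) + 2 \left(-11\right) = 3002 - 22 = 2980$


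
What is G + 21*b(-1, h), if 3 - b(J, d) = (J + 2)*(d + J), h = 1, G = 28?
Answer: 91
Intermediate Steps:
b(J, d) = 3 - (2 + J)*(J + d) (b(J, d) = 3 - (J + 2)*(d + J) = 3 - (2 + J)*(J + d))
G + 21*b(-1, h) = 28 + 21*(3 - 1*(-1)² - 2*(-1) - 2*1 - 1*(-1)*1) = 28 + 21*(3 - 1*1 + 2 - 2 + 1) = 28 + 21*(3 - 1 + 2 - 2 + 1) = 28 + 21*3 = 28 + 63 = 91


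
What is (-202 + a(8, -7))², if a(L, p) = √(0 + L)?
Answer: 40812 - 808*√2 ≈ 39669.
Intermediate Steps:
a(L, p) = √L
(-202 + a(8, -7))² = (-202 + √8)² = (-202 + 2*√2)²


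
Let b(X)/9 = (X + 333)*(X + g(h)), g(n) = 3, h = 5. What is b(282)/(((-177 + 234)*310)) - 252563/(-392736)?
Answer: 1094726333/12174816 ≈ 89.917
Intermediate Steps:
b(X) = 9*(3 + X)*(333 + X) (b(X) = 9*((X + 333)*(X + 3)) = 9*((333 + X)*(3 + X)) = 9*((3 + X)*(333 + X)) = 9*(3 + X)*(333 + X))
b(282)/(((-177 + 234)*310)) - 252563/(-392736) = (8991 + 9*282² + 3024*282)/(((-177 + 234)*310)) - 252563/(-392736) = (8991 + 9*79524 + 852768)/((57*310)) - 252563*(-1/392736) = (8991 + 715716 + 852768)/17670 + 252563/392736 = 1577475*(1/17670) + 252563/392736 = 5535/62 + 252563/392736 = 1094726333/12174816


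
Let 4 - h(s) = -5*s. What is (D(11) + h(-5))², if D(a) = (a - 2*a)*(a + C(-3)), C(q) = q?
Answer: 11881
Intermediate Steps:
D(a) = -a*(-3 + a) (D(a) = (a - 2*a)*(a - 3) = (-a)*(-3 + a) = -a*(-3 + a))
h(s) = 4 + 5*s (h(s) = 4 - (-5)*s = 4 + 5*s)
(D(11) + h(-5))² = (11*(3 - 1*11) + (4 + 5*(-5)))² = (11*(3 - 11) + (4 - 25))² = (11*(-8) - 21)² = (-88 - 21)² = (-109)² = 11881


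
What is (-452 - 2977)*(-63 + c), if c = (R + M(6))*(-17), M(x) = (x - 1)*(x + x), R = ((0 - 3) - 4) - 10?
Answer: 2722626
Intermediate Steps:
R = -17 (R = (-3 - 4) - 10 = -7 - 10 = -17)
M(x) = 2*x*(-1 + x) (M(x) = (-1 + x)*(2*x) = 2*x*(-1 + x))
c = -731 (c = (-17 + 2*6*(-1 + 6))*(-17) = (-17 + 2*6*5)*(-17) = (-17 + 60)*(-17) = 43*(-17) = -731)
(-452 - 2977)*(-63 + c) = (-452 - 2977)*(-63 - 731) = -3429*(-794) = 2722626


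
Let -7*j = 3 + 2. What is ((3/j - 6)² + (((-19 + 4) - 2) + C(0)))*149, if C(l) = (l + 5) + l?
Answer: 342849/25 ≈ 13714.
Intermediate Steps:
C(l) = 5 + 2*l (C(l) = (5 + l) + l = 5 + 2*l)
j = -5/7 (j = -(3 + 2)/7 = -⅐*5 = -5/7 ≈ -0.71429)
((3/j - 6)² + (((-19 + 4) - 2) + C(0)))*149 = ((3/(-5/7) - 6)² + (((-19 + 4) - 2) + (5 + 2*0)))*149 = ((3*(-7/5) - 6)² + ((-15 - 2) + (5 + 0)))*149 = ((-21/5 - 6)² + (-17 + 5))*149 = ((-51/5)² - 12)*149 = (2601/25 - 12)*149 = (2301/25)*149 = 342849/25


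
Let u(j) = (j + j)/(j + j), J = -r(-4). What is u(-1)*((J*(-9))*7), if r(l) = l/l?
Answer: 63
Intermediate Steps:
r(l) = 1
J = -1 (J = -1*1 = -1)
u(j) = 1 (u(j) = (2*j)/((2*j)) = (2*j)*(1/(2*j)) = 1)
u(-1)*((J*(-9))*7) = 1*(-1*(-9)*7) = 1*(9*7) = 1*63 = 63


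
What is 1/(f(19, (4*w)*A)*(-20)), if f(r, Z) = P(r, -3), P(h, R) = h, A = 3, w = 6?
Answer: -1/380 ≈ -0.0026316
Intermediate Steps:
f(r, Z) = r
1/(f(19, (4*w)*A)*(-20)) = 1/(19*(-20)) = 1/(-380) = -1/380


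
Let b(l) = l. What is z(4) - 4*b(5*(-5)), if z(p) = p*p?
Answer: 116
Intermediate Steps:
z(p) = p**2
z(4) - 4*b(5*(-5)) = 4**2 - 20*(-5) = 16 - 4*(-25) = 16 + 100 = 116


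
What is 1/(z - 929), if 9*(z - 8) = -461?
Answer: -9/8750 ≈ -0.0010286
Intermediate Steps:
z = -389/9 (z = 8 + (1/9)*(-461) = 8 - 461/9 = -389/9 ≈ -43.222)
1/(z - 929) = 1/(-389/9 - 929) = 1/(-8750/9) = -9/8750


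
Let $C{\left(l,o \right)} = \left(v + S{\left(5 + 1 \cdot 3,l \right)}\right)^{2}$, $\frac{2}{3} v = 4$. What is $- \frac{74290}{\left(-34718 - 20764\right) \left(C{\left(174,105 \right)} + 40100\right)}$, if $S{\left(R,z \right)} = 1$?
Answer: $\frac{37145}{1113773409} \approx 3.3351 \cdot 10^{-5}$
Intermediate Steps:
$v = 6$ ($v = \frac{3}{2} \cdot 4 = 6$)
$C{\left(l,o \right)} = 49$ ($C{\left(l,o \right)} = \left(6 + 1\right)^{2} = 7^{2} = 49$)
$- \frac{74290}{\left(-34718 - 20764\right) \left(C{\left(174,105 \right)} + 40100\right)} = - \frac{74290}{\left(-34718 - 20764\right) \left(49 + 40100\right)} = - \frac{74290}{\left(-55482\right) 40149} = - \frac{74290}{-2227546818} = \left(-74290\right) \left(- \frac{1}{2227546818}\right) = \frac{37145}{1113773409}$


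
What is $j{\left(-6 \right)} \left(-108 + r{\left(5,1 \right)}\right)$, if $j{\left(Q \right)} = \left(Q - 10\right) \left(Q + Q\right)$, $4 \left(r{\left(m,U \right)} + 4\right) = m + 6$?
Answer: $-20976$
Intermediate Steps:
$r{\left(m,U \right)} = - \frac{5}{2} + \frac{m}{4}$ ($r{\left(m,U \right)} = -4 + \frac{m + 6}{4} = -4 + \frac{6 + m}{4} = -4 + \left(\frac{3}{2} + \frac{m}{4}\right) = - \frac{5}{2} + \frac{m}{4}$)
$j{\left(Q \right)} = 2 Q \left(-10 + Q\right)$ ($j{\left(Q \right)} = \left(-10 + Q\right) 2 Q = 2 Q \left(-10 + Q\right)$)
$j{\left(-6 \right)} \left(-108 + r{\left(5,1 \right)}\right) = 2 \left(-6\right) \left(-10 - 6\right) \left(-108 + \left(- \frac{5}{2} + \frac{1}{4} \cdot 5\right)\right) = 2 \left(-6\right) \left(-16\right) \left(-108 + \left(- \frac{5}{2} + \frac{5}{4}\right)\right) = 192 \left(-108 - \frac{5}{4}\right) = 192 \left(- \frac{437}{4}\right) = -20976$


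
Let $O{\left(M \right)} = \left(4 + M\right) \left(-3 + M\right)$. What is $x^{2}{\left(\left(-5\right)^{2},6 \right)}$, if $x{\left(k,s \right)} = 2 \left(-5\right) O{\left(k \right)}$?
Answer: $40704400$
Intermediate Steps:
$O{\left(M \right)} = \left(-3 + M\right) \left(4 + M\right)$
$x{\left(k,s \right)} = 120 - 10 k - 10 k^{2}$ ($x{\left(k,s \right)} = 2 \left(-5\right) \left(-12 + k + k^{2}\right) = - 10 \left(-12 + k + k^{2}\right) = 120 - 10 k - 10 k^{2}$)
$x^{2}{\left(\left(-5\right)^{2},6 \right)} = \left(120 - 10 \left(-5\right)^{2} - 10 \left(\left(-5\right)^{2}\right)^{2}\right)^{2} = \left(120 - 250 - 10 \cdot 25^{2}\right)^{2} = \left(120 - 250 - 6250\right)^{2} = \left(-6380\right)^{2} = 40704400$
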